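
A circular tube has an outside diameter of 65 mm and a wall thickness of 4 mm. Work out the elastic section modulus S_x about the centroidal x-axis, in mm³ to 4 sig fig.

Treat the section as a set of non-overlapping primitives; coordinates are from the bounding-box lower-left.
Outer circle: ⌀65, A = 3318.31 mm², y = 32.5 mm, Ī = 876 241 mm⁴.
Bore (subtracted): ⌀57, A = 2551.76 mm², y = 32.5 mm, Ī = 518 166 mm⁴.
By symmetry the centroid is at mid-height, ȳ = 32.5 mm.
All pieces are centred on the centroidal x-axis, so I = ΣĪ (holes subtracted) = 358 074 mm⁴.
Extreme fibre distance c = 32.5 mm; S = I/c = 11017.7 mm³.

S_x ≈ 1.102 × 10⁴ mm³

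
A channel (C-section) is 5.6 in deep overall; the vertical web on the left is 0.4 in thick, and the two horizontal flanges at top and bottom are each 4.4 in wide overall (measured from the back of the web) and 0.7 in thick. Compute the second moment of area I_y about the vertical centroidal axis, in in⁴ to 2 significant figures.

I_y ≈ 15 in⁴

Treat the section as a set of non-overlapping primitives; coordinates are from the bounding-box lower-left.
Web: 0.4 × 5.6, A = 2.24 in², x = 0.2 in, Ī = 0.02987 in⁴.
Top flange (beyond web): 4 × 0.7, A = 2.8 in², x = 2.4 in, Ī = 3.733 in⁴.
Bottom flange (beyond web): 4 × 0.7, A = 2.8 in², x = 2.4 in, Ī = 3.733 in⁴.
Centroid: x̄ = ΣA·x / ΣA = 1.771 in.
Transfer each piece to the vertical centroidal axis using Ī + A·d² with d = x − 1.771:
  web: d = -1.571 in → contributes +5.561 in⁴
  top flange (beyond web): d = 0.6286 in → contributes +4.84 in⁴
  bottom flange (beyond web): d = 0.6286 in → contributes +4.84 in⁴
Total I = 15.24 in⁴.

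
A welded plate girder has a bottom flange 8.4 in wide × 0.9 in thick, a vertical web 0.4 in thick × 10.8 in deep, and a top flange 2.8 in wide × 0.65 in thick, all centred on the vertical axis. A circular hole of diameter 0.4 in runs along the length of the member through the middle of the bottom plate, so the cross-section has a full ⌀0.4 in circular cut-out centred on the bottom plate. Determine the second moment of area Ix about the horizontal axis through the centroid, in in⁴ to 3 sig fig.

Treat the section as a set of non-overlapping primitives; coordinates are from the bounding-box lower-left.
Bottom plate: 8.4 × 0.9, A = 7.56 in², y = 0.45 in, Ī = 0.5103 in⁴.
Web plate: 0.4 × 10.8, A = 4.32 in², y = 6.3 in, Ī = 41.99 in⁴.
Top plate: 2.8 × 0.65, A = 1.82 in², y = 12.025 in, Ī = 0.064079 in⁴.
Hole (subtracted): ⌀0.4, A = 0.12566 in², y = 0.45 in, Ī = 0.0012566 in⁴.
Centroid: ȳ = ΣA·y / ΣA = 3.8637 in.
Transfer each piece to the horizontal axis through the centroid using Ī + A·d² with d = y − 3.8637:
  bottom plate: d = -3.4137 in → contributes +88.609 in⁴
  web plate: d = 2.4363 in → contributes +67.632 in⁴
  top plate: d = 8.1613 in → contributes +121.29 in⁴
  hole: d = -3.4137 in → contributes −1.4656 in⁴
Total I = 276.06 in⁴.

Ix ≈ 276 in⁴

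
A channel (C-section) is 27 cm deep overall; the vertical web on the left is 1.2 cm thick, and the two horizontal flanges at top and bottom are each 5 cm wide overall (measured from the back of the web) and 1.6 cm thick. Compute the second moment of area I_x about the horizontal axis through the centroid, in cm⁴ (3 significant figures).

Decompose the section into non-overlapping parts with the origin at the bottom-left of its bounding rectangle.
Web: 1.2 × 27, A = 32.4 cm², y = 13.5 cm, Ī = 1968.3 cm⁴.
Top flange (beyond web): 3.8 × 1.6, A = 6.08 cm², y = 26.2 cm, Ī = 1.2971 cm⁴.
Bottom flange (beyond web): 3.8 × 1.6, A = 6.08 cm², y = 0.8 cm, Ī = 1.2971 cm⁴.
By symmetry the centroid is at mid-height, ȳ = 13.5 cm.
Transfer each piece to the horizontal axis through the centroid using Ī + A·d² with d = y − 13.5:
  web: d = 0 cm → contributes +1968.3 cm⁴
  top flange (beyond web): d = 12.7 cm → contributes +981.94 cm⁴
  bottom flange (beyond web): d = -12.7 cm → contributes +981.94 cm⁴
Total I = 3932.2 cm⁴.

I_x ≈ 3930 cm⁴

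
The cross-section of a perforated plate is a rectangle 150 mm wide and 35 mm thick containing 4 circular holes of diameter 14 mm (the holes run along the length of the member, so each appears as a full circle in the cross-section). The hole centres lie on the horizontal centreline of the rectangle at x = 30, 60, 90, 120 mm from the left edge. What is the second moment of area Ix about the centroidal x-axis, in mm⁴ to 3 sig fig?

Decompose the section into non-overlapping parts with the origin at the bottom-left of its bounding rectangle.
Plate: 150 × 35, A = 5 250 mm², y = 17.5 mm, Ī = 535 938 mm⁴.
Hole 1 (subtracted): ⌀14, A = 153.94 mm², y = 17.5 mm, Ī = 1885.7 mm⁴.
Hole 2 (subtracted): ⌀14, A = 153.94 mm², y = 17.5 mm, Ī = 1885.7 mm⁴.
Hole 3 (subtracted): ⌀14, A = 153.94 mm², y = 17.5 mm, Ī = 1885.7 mm⁴.
Hole 4 (subtracted): ⌀14, A = 153.94 mm², y = 17.5 mm, Ī = 1885.7 mm⁴.
By symmetry the centroid is at mid-height, ȳ = 17.5 mm.
All pieces are centred on the centroidal x-axis, so I = ΣĪ (holes subtracted) = 528 395 mm⁴.

Ix ≈ 5.28 × 10⁵ mm⁴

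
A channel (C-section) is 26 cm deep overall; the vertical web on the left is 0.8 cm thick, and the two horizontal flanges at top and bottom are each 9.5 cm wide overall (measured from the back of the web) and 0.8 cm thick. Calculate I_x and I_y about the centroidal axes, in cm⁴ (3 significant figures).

Split into non-overlapping primitives; take the origin at the lower-left of the bounding box.
Web: 0.8 × 26, A = 20.8 cm², y = 13 cm, Ī = 1171.7 cm⁴.
Top flange (beyond web): 8.7 × 0.8, A = 6.96 cm², y = 25.6 cm, Ī = 0.3712 cm⁴.
Bottom flange (beyond web): 8.7 × 0.8, A = 6.96 cm², y = 0.4 cm, Ī = 0.3712 cm⁴.
By symmetry the centroid is at mid-height, ȳ = 13 cm.
Transfer each piece to the centroidal x-axis using Ī + A·d² with d = y − 13:
  web: d = 0 cm → contributes +1171.7 cm⁴
  top flange (beyond web): d = 12.6 cm → contributes +1105.3 cm⁴
  bottom flange (beyond web): d = -12.6 cm → contributes +1105.3 cm⁴
Total I = 3382.4 cm⁴.
For the y-axis: x̄ = 2.3044 cm.
Repeating about the centroidal y-axis gives I_y = 277.06 cm⁴.

I_x ≈ 3380 cm⁴, I_y ≈ 277 cm⁴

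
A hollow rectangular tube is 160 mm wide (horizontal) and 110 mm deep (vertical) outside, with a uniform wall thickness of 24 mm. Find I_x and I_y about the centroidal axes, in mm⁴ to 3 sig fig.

I_x ≈ 1.55 × 10⁷ mm⁴, I_y ≈ 3.03 × 10⁷ mm⁴

Split into non-overlapping primitives; take the origin at the lower-left of the bounding box.
Outer rectangle: 160 × 110, A = 17 600 mm², y = 55 mm, Ī = 17 746 667 mm⁴.
Inner void (subtracted): 112 × 62, A = 6 944 mm², y = 55 mm, Ī = 2 224 395 mm⁴.
By symmetry the centroid is at mid-height, ȳ = 55 mm.
All pieces are centred on the centroidal x-axis, so I = ΣĪ (holes subtracted) = 15 522 272 mm⁴.
Repeating about the centroidal y-axis gives I_y = 30 287 872 mm⁴.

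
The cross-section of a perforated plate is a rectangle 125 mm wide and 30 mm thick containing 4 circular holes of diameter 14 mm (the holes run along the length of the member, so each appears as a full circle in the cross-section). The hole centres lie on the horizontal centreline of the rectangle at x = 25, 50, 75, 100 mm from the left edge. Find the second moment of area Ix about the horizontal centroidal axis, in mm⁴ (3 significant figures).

Split into non-overlapping primitives; take the origin at the lower-left of the bounding box.
Plate: 125 × 30, A = 3 750 mm², y = 15 mm, Ī = 281 250 mm⁴.
Hole 1 (subtracted): ⌀14, A = 153.94 mm², y = 15 mm, Ī = 1885.7 mm⁴.
Hole 2 (subtracted): ⌀14, A = 153.94 mm², y = 15 mm, Ī = 1885.7 mm⁴.
Hole 3 (subtracted): ⌀14, A = 153.94 mm², y = 15 mm, Ī = 1885.7 mm⁴.
Hole 4 (subtracted): ⌀14, A = 153.94 mm², y = 15 mm, Ī = 1885.7 mm⁴.
By symmetry the centroid is at mid-height, ȳ = 15 mm.
All pieces are centred on the horizontal centroidal axis, so I = ΣĪ (holes subtracted) = 273 707 mm⁴.

Ix ≈ 2.74 × 10⁵ mm⁴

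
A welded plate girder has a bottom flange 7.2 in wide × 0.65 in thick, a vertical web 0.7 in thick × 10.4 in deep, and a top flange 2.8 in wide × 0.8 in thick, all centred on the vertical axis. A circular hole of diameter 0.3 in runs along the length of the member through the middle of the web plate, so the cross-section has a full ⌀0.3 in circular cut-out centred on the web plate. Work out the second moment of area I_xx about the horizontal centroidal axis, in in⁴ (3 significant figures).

Split into non-overlapping primitives; take the origin at the lower-left of the bounding box.
Bottom plate: 7.2 × 0.65, A = 4.68 in², y = 0.325 in, Ī = 0.16478 in⁴.
Web plate: 0.7 × 10.4, A = 7.28 in², y = 5.85 in, Ī = 65.617 in⁴.
Top plate: 2.8 × 0.8, A = 2.24 in², y = 11.45 in, Ī = 0.11947 in⁴.
Hole (subtracted): ⌀0.3, A = 0.070686 in², y = 5.85 in, Ī = 0.00039761 in⁴.
Centroid: ȳ = ΣA·y / ΣA = 4.9078 in.
Transfer each piece to the horizontal centroidal axis using Ī + A·d² with d = y − 4.9078:
  bottom plate: d = -4.5828 in → contributes +98.453 in⁴
  web plate: d = 0.94223 in → contributes +72.08 in⁴
  top plate: d = 6.5422 in → contributes +95.993 in⁴
  hole: d = 0.94223 in → contributes −0.063152 in⁴
Total I = 266.46 in⁴.

I_xx ≈ 266 in⁴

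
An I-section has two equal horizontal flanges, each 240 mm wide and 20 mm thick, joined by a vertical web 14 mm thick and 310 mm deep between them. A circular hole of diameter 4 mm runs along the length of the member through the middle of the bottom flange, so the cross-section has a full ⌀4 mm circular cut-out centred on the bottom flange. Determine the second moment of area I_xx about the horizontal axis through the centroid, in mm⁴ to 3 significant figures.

I_xx ≈ 2.96 × 10⁸ mm⁴

Treat the section as a set of non-overlapping primitives; coordinates are from the bounding-box lower-left.
Bottom flange: 240 × 20, A = 4 800 mm², y = 10 mm, Ī = 160 000 mm⁴.
Web: 14 × 310, A = 4 340 mm², y = 175 mm, Ī = 34 756 167 mm⁴.
Top flange: 240 × 20, A = 4 800 mm², y = 340 mm, Ī = 160 000 mm⁴.
Hole (subtracted): ⌀4, A = 12.566 mm², y = 10 mm, Ī = 12.566 mm⁴.
Centroid: ȳ = ΣA·y / ΣA = 175.15 mm.
Transfer each piece to the horizontal axis through the centroid using Ī + A·d² with d = y − 175.15:
  bottom flange: d = -165.15 mm → contributes +131 075 925 mm⁴
  web: d = -0.14888 mm → contributes +34 756 263 mm⁴
  top flange: d = 164.85 mm → contributes +130 604 288 mm⁴
  hole: d = -165.15 mm → contributes −342 750 mm⁴
Total I = 296 093 726 mm⁴.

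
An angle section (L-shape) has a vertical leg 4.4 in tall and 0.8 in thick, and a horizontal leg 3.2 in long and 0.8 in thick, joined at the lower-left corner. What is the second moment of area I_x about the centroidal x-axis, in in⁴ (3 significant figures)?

Break the section into simple shapes (no overlaps), measuring from the bottom-left corner of the bounding box.
Vertical leg: 0.8 × 4.4, A = 3.52 in², y = 2.2 in, Ī = 5.6789 in⁴.
Horizontal leg (remainder): 2.4 × 0.8, A = 1.92 in², y = 0.4 in, Ī = 0.1024 in⁴.
Centroid: ȳ = ΣA·y / ΣA = 1.5647 in.
Transfer each piece to the centroidal x-axis using Ī + A·d² with d = y − 1.5647:
  vertical leg: d = 0.63529 in → contributes +7.0996 in⁴
  horizontal leg (remainder): d = -1.1647 in → contributes +2.707 in⁴
Total I = 9.8066 in⁴.

I_x ≈ 9.81 in⁴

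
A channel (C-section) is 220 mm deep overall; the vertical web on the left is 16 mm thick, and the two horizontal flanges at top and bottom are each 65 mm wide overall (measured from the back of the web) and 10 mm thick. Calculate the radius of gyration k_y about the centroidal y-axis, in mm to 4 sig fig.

k_y ≈ 15.50 mm

Break the section into simple shapes (no overlaps), measuring from the bottom-left corner of the bounding box.
Web: 16 × 220, A = 3 520 mm², x = 8 mm, Ī = 75093.3 mm⁴.
Top flange (beyond web): 49 × 10, A = 490 mm², x = 40.5 mm, Ī = 98040.8 mm⁴.
Bottom flange (beyond web): 49 × 10, A = 490 mm², x = 40.5 mm, Ī = 98040.8 mm⁴.
Centroid: x̄ = ΣA·x / ΣA = 15.0778 mm.
Transfer each piece to the centroidal y-axis using Ī + A·d² with d = x − 15.0778:
  web: d = -7.07778 mm → contributes +251 428 mm⁴
  top flange (beyond web): d = 25.4222 mm → contributes +414 723 mm⁴
  bottom flange (beyond web): d = 25.4222 mm → contributes +414 723 mm⁴
Total I = 1 080 873 mm⁴.
Radius of gyration: k = √(I/A) = √(1 080 873 / 4 500) = 15.4982 mm.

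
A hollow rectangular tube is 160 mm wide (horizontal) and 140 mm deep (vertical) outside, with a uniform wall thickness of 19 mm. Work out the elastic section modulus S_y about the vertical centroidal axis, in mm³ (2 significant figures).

S_y ≈ 4.0 × 10⁵ mm³

Decompose the section into non-overlapping parts with the origin at the bottom-left of its bounding rectangle.
Outer rectangle: 160 × 140, A = 22 400 mm², x = 80 mm, Ī = 47 786 667 mm⁴.
Inner void (subtracted): 122 × 102, A = 12 444 mm², x = 80 mm, Ī = 15 434 708 mm⁴.
By symmetry the centroid is at mid-width, x̄ = 80 mm.
All pieces are centred on the vertical centroidal axis, so I = ΣĪ (holes subtracted) = 32 351 959 mm⁴.
Extreme fibre distance c = 80 mm; S = I/c = 404 399 mm³.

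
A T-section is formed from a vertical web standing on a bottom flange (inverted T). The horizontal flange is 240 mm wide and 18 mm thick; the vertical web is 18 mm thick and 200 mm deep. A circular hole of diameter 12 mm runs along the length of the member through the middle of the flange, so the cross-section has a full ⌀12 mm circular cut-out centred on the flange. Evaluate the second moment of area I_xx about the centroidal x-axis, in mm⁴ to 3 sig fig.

Split into non-overlapping primitives; take the origin at the lower-left of the bounding box.
Flange: 240 × 18, A = 4 320 mm², y = 9 mm, Ī = 116 640 mm⁴.
Web: 18 × 200, A = 3 600 mm², y = 118 mm, Ī = 12 000 000 mm⁴.
Hole (subtracted): ⌀12, A = 113.1 mm², y = 9 mm, Ī = 1017.9 mm⁴.
Centroid: ȳ = ΣA·y / ΣA = 59.263 mm.
Transfer each piece to the centroidal x-axis using Ī + A·d² with d = y − 59.263:
  flange: d = -50.263 mm → contributes +11 030 647 mm⁴
  web: d = 58.737 mm → contributes +24 420 037 mm⁴
  hole: d = -50.263 mm → contributes −286 746 mm⁴
Total I = 35 163 938 mm⁴.

I_xx ≈ 3.52 × 10⁷ mm⁴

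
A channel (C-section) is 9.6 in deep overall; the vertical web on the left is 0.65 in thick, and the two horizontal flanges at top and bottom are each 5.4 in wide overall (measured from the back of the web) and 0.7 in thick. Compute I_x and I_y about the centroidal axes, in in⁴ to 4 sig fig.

Decompose the section into non-overlapping parts with the origin at the bottom-left of its bounding rectangle.
Web: 0.65 × 9.6, A = 6.24 in², y = 4.8 in, Ī = 47.9232 in⁴.
Top flange (beyond web): 4.75 × 0.7, A = 3.325 in², y = 9.25 in, Ī = 0.135771 in⁴.
Bottom flange (beyond web): 4.75 × 0.7, A = 3.325 in², y = 0.35 in, Ī = 0.135771 in⁴.
By symmetry the centroid is at mid-height, ȳ = 4.8 in.
Transfer each piece to the centroidal x-axis using Ī + A·d² with d = y − 4.8:
  web: d = 0 in → contributes +47.9232 in⁴
  top flange (beyond web): d = 4.45 in → contributes +65.9791 in⁴
  bottom flange (beyond web): d = -4.45 in → contributes +65.9791 in⁴
Total I = 179.881 in⁴.
For the y-axis: x̄ = 1.71794 in.
Repeating about the centroidal y-axis gives I_y = 36.1913 in⁴.

I_x ≈ 179.9 in⁴, I_y ≈ 36.19 in⁴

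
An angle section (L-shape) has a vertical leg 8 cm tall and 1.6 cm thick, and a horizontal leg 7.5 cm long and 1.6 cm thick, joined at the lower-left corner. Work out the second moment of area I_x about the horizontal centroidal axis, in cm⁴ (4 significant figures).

I_x ≈ 125.9 cm⁴

Break the section into simple shapes (no overlaps), measuring from the bottom-left corner of the bounding box.
Vertical leg: 1.6 × 8, A = 12.8 cm², y = 4 cm, Ī = 68.2667 cm⁴.
Horizontal leg (remainder): 5.9 × 1.6, A = 9.44 cm², y = 0.8 cm, Ī = 2.01387 cm⁴.
Centroid: ȳ = ΣA·y / ΣA = 2.64173 cm.
Transfer each piece to the horizontal centroidal axis using Ī + A·d² with d = y − 2.64173:
  vertical leg: d = 1.35827 cm → contributes +91.8815 cm⁴
  horizontal leg (remainder): d = -1.84173 cm → contributes +34.0339 cm⁴
Total I = 125.915 cm⁴.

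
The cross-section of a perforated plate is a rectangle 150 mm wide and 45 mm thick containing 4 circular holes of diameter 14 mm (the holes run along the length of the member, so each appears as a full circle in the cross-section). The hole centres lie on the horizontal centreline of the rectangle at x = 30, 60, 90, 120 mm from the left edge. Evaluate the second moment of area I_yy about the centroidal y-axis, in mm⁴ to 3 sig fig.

I_yy ≈ 1.20 × 10⁷ mm⁴

Break the section into simple shapes (no overlaps), measuring from the bottom-left corner of the bounding box.
Plate: 150 × 45, A = 6 750 mm², x = 75 mm, Ī = 12 656 250 mm⁴.
Hole 1 (subtracted): ⌀14, A = 153.94 mm², x = 30 mm, Ī = 1885.7 mm⁴.
Hole 2 (subtracted): ⌀14, A = 153.94 mm², x = 60 mm, Ī = 1885.7 mm⁴.
Hole 3 (subtracted): ⌀14, A = 153.94 mm², x = 90 mm, Ī = 1885.7 mm⁴.
Hole 4 (subtracted): ⌀14, A = 153.94 mm², x = 120 mm, Ī = 1885.7 mm⁴.
By symmetry the centroid is at mid-width, x̄ = 75 mm.
Transfer each piece to the centroidal y-axis using Ī + A·d² with d = x − 75:
  plate: d = 0 mm → contributes +12 656 250 mm⁴
  hole 1: d = -45 mm → contributes −313 610 mm⁴
  hole 2: d = -15 mm → contributes −36 522 mm⁴
  hole 3: d = 15 mm → contributes −36 522 mm⁴
  hole 4: d = 45 mm → contributes −313 610 mm⁴
Total I = 11 955 986 mm⁴.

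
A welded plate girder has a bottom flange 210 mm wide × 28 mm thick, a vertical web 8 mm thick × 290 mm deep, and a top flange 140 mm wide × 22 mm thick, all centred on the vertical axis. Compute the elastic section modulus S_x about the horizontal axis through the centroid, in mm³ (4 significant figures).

Break the section into simple shapes (no overlaps), measuring from the bottom-left corner of the bounding box.
Bottom plate: 210 × 28, A = 5 880 mm², y = 14 mm, Ī = 384 160 mm⁴.
Web plate: 8 × 290, A = 2 320 mm², y = 173 mm, Ī = 16 259 333 mm⁴.
Top plate: 140 × 22, A = 3 080 mm², y = 329 mm, Ī = 124 227 mm⁴.
Centroid: ȳ = ΣA·y / ΣA = 132.713 mm.
Transfer each piece to the horizontal axis through the centroid using Ī + A·d² with d = y − 132.713:
  bottom plate: d = -118.713 mm → contributes +83 249 358 mm⁴
  web plate: d = 40.2872 mm → contributes +20 024 835 mm⁴
  top plate: d = 196.287 mm → contributes +118 792 556 mm⁴
Total I = 222 066 749 mm⁴.
Extreme fibre distance c = 207.287 mm; S = I/c = 1 071 300 mm³.

S_x ≈ 1.071 × 10⁶ mm³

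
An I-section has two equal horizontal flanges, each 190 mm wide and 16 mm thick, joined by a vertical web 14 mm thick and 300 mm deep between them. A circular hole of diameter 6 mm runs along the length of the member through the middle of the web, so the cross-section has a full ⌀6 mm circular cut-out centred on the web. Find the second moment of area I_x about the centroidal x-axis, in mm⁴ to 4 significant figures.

I_x ≈ 1.834 × 10⁸ mm⁴

Split into non-overlapping primitives; take the origin at the lower-left of the bounding box.
Bottom flange: 190 × 16, A = 3 040 mm², y = 8 mm, Ī = 64853.3 mm⁴.
Web: 14 × 300, A = 4 200 mm², y = 166 mm, Ī = 31 500 000 mm⁴.
Top flange: 190 × 16, A = 3 040 mm², y = 324 mm, Ī = 64853.3 mm⁴.
Hole (subtracted): ⌀6, A = 28.2743 mm², y = 166 mm, Ī = 63.6173 mm⁴.
By symmetry the centroid is at mid-height, ȳ = 166 mm.
Transfer each piece to the centroidal x-axis using Ī + A·d² with d = y − 166:
  bottom flange: d = -158 mm → contributes +75 955 413 mm⁴
  web: d = 0 mm → contributes +31 500 000 mm⁴
  top flange: d = 158 mm → contributes +75 955 413 mm⁴
  hole: d = 0 mm → contributes −63.6173 mm⁴
Total I = 183 410 763 mm⁴.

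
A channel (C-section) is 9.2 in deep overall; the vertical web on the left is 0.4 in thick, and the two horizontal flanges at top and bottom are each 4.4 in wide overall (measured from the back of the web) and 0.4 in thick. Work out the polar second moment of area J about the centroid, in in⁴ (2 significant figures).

Break the section into simple shapes (no overlaps), measuring from the bottom-left corner of the bounding box.
Web: 0.4 × 9.2, A = 3.68 in², y = 4.6 in, Ī = 25.96 in⁴.
Top flange (beyond web): 4 × 0.4, A = 1.6 in², y = 9 in, Ī = 0.02133 in⁴.
Bottom flange (beyond web): 4 × 0.4, A = 1.6 in², y = 0.2 in, Ī = 0.02133 in⁴.
By symmetry the centroid is at mid-height, ȳ = 4.6 in.
Transfer each piece to the centroidal x-axis using Ī + A·d² with d = y − 4.6:
  web: d = 0 in → contributes +25.96 in⁴
  top flange (beyond web): d = 4.4 in → contributes +31 in⁴
  bottom flange (beyond web): d = -4.4 in → contributes +31 in⁴
Total I = 87.95 in⁴.
For the y-axis: x̄ = 1.223 in.
Repeating about the centroidal y-axis gives I_y = 12.6 in⁴.
Polar second moment: J = I_x + I_y = 100.6 in⁴.

J ≈ 100 in⁴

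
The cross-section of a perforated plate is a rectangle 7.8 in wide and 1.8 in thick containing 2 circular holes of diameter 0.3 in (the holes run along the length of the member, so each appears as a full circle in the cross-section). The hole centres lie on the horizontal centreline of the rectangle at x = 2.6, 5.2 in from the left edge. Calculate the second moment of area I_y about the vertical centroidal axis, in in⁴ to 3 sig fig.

I_y ≈ 70.9 in⁴

Break the section into simple shapes (no overlaps), measuring from the bottom-left corner of the bounding box.
Plate: 7.8 × 1.8, A = 14.04 in², x = 3.9 in, Ī = 71.183 in⁴.
Hole 1 (subtracted): ⌀0.3, A = 0.070686 in², x = 2.6 in, Ī = 0.00039761 in⁴.
Hole 2 (subtracted): ⌀0.3, A = 0.070686 in², x = 5.2 in, Ī = 0.00039761 in⁴.
By symmetry the centroid is at mid-width, x̄ = 3.9 in.
Transfer each piece to the vertical centroidal axis using Ī + A·d² with d = x − 3.9:
  plate: d = 0 in → contributes +71.183 in⁴
  hole 1: d = -1.3 in → contributes −0.11986 in⁴
  hole 2: d = 1.3 in → contributes −0.11986 in⁴
Total I = 70.943 in⁴.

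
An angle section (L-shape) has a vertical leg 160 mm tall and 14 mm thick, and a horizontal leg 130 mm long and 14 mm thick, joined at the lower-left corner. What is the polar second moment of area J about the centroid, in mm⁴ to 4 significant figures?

Treat the section as a set of non-overlapping primitives; coordinates are from the bounding-box lower-left.
Vertical leg: 14 × 160, A = 2 240 mm², y = 80 mm, Ī = 4 778 667 mm⁴.
Horizontal leg (remainder): 116 × 14, A = 1 624 mm², y = 7 mm, Ī = 26525.3 mm⁴.
Centroid: ȳ = ΣA·y / ΣA = 49.3188 mm.
Transfer each piece to the centroidal x-axis using Ī + A·d² with d = y − 49.3188:
  vertical leg: d = 30.6812 mm → contributes +6 887 254 mm⁴
  horizontal leg (remainder): d = -42.3188 mm → contributes +2 934 921 mm⁴
Total I = 9 822 175 mm⁴.
For the y-axis: x̄ = 34.3188 mm.
Repeating about the centroidal y-axis gives I_y = 5 835 255 mm⁴.
Polar second moment: J = I_x + I_y = 15 657 430 mm⁴.

J ≈ 1.566 × 10⁷ mm⁴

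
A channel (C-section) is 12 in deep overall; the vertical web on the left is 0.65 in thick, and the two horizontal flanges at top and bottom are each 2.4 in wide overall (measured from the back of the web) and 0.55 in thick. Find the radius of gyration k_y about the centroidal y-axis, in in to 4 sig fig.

k_y ≈ 0.5544 in

Break the section into simple shapes (no overlaps), measuring from the bottom-left corner of the bounding box.
Web: 0.65 × 12, A = 7.8 in², x = 0.325 in, Ī = 0.274625 in⁴.
Top flange (beyond web): 1.75 × 0.55, A = 0.9625 in², x = 1.525 in, Ī = 0.245638 in⁴.
Bottom flange (beyond web): 1.75 × 0.55, A = 0.9625 in², x = 1.525 in, Ī = 0.245638 in⁴.
Centroid: x̄ = ΣA·x / ΣA = 0.562532 in.
Transfer each piece to the centroidal y-axis using Ī + A·d² with d = x − 0.562532:
  web: d = -0.237532 in → contributes +0.714713 in⁴
  top flange (beyond web): d = 0.962468 in → contributes +1.13724 in⁴
  bottom flange (beyond web): d = 0.962468 in → contributes +1.13724 in⁴
Total I = 2.9892 in⁴.
Radius of gyration: k = √(I/A) = √(2.9892 / 9.725) = 0.554412 in.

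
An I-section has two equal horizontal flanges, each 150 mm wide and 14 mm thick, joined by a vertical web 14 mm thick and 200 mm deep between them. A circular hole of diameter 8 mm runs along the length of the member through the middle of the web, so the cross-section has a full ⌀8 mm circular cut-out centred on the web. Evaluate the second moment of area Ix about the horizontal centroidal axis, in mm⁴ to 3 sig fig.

Ix ≈ 5.75 × 10⁷ mm⁴

Break the section into simple shapes (no overlaps), measuring from the bottom-left corner of the bounding box.
Bottom flange: 150 × 14, A = 2 100 mm², y = 7 mm, Ī = 34 300 mm⁴.
Web: 14 × 200, A = 2 800 mm², y = 114 mm, Ī = 9 333 333 mm⁴.
Top flange: 150 × 14, A = 2 100 mm², y = 221 mm, Ī = 34 300 mm⁴.
Hole (subtracted): ⌀8, A = 50.265 mm², y = 114 mm, Ī = 201.06 mm⁴.
By symmetry the centroid is at mid-height, ȳ = 114 mm.
Transfer each piece to the horizontal centroidal axis using Ī + A·d² with d = y − 114:
  bottom flange: d = -107 mm → contributes +24 077 200 mm⁴
  web: d = 0 mm → contributes +9 333 333 mm⁴
  top flange: d = 107 mm → contributes +24 077 200 mm⁴
  hole: d = 0 mm → contributes −201.06 mm⁴
Total I = 57 487 532 mm⁴.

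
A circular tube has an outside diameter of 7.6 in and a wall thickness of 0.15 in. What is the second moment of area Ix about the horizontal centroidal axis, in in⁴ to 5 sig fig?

Break the section into simple shapes (no overlaps), measuring from the bottom-left corner of the bounding box.
Outer circle: ⌀7.6, A = 45.3646 in², y = 3.8 in, Ī = 163.7662 in⁴.
Bore (subtracted): ⌀7.3, A = 41.85387 in², y = 3.8 in, Ī = 139.3995 in⁴.
By symmetry the centroid is at mid-height, ȳ = 3.8 in.
All pieces are centred on the horizontal centroidal axis, so I = ΣĪ (holes subtracted) = 24.36666 in⁴.

Ix ≈ 24.367 in⁴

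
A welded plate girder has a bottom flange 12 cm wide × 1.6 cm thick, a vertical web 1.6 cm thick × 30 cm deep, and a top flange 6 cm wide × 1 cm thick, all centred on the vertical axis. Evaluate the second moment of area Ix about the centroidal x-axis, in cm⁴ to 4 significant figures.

Decompose the section into non-overlapping parts with the origin at the bottom-left of its bounding rectangle.
Bottom plate: 12 × 1.6, A = 19.2 cm², y = 0.8 cm, Ī = 4.096 cm⁴.
Web plate: 1.6 × 30, A = 48 cm², y = 16.6 cm, Ī = 3 600 cm⁴.
Top plate: 6 × 1, A = 6 cm², y = 32.1 cm, Ī = 0.5 cm⁴.
Centroid: ȳ = ΣA·y / ΣA = 13.7262 cm.
Transfer each piece to the centroidal x-axis using Ī + A·d² with d = y − 13.7262:
  bottom plate: d = -12.9262 cm → contributes +3212.17 cm⁴
  web plate: d = 2.87377 cm → contributes +3996.41 cm⁴
  top plate: d = 18.3738 cm → contributes +2026.07 cm⁴
Total I = 9234.66 cm⁴.

Ix ≈ 9235 cm⁴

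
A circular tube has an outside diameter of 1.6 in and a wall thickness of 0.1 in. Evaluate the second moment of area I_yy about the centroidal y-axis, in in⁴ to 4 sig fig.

I_yy ≈ 0.1331 in⁴

Decompose the section into non-overlapping parts with the origin at the bottom-left of its bounding rectangle.
Outer circle: ⌀1.6, A = 2.01062 in², x = 0.8 in, Ī = 0.321699 in⁴.
Bore (subtracted): ⌀1.4, A = 1.53938 in², x = 0.8 in, Ī = 0.188574 in⁴.
By symmetry the centroid is at mid-width, x̄ = 0.8 in.
All pieces are centred on the centroidal y-axis, so I = ΣĪ (holes subtracted) = 0.133125 in⁴.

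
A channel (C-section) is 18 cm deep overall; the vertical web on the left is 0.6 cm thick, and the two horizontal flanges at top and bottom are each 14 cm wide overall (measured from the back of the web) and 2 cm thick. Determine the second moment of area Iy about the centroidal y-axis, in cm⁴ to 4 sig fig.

Iy ≈ 1243 cm⁴

Treat the section as a set of non-overlapping primitives; coordinates are from the bounding-box lower-left.
Web: 0.6 × 18, A = 10.8 cm², x = 0.3 cm, Ī = 0.324 cm⁴.
Top flange (beyond web): 13.4 × 2, A = 26.8 cm², x = 7.3 cm, Ī = 401.017 cm⁴.
Bottom flange (beyond web): 13.4 × 2, A = 26.8 cm², x = 7.3 cm, Ī = 401.017 cm⁴.
Centroid: x̄ = ΣA·x / ΣA = 6.12609 cm.
Transfer each piece to the centroidal y-axis using Ī + A·d² with d = x − 6.12609:
  web: d = -5.82609 cm → contributes +366.912 cm⁴
  top flange (beyond web): d = 1.17391 cm → contributes +437.95 cm⁴
  bottom flange (beyond web): d = 1.17391 cm → contributes +437.95 cm⁴
Total I = 1242.81 cm⁴.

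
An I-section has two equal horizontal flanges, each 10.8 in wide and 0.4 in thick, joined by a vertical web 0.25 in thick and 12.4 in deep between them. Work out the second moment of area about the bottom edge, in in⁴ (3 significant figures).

Decompose the section into non-overlapping parts with the origin at the bottom-left of its bounding rectangle.
Bottom flange: 10.8 × 0.4, A = 4.32 in², y = 0.2 in, Ī = 0.0576 in⁴.
Web: 0.25 × 12.4, A = 3.1 in², y = 6.6 in, Ī = 39.721 in⁴.
Top flange: 10.8 × 0.4, A = 4.32 in², y = 13 in, Ī = 0.0576 in⁴.
Transfer each piece to a horizontal axis along the bottom face using Ī + A·d² with d = y − 0:
  bottom flange: d = 0.2 in → contributes +0.2304 in⁴
  web: d = 6.6 in → contributes +174.76 in⁴
  top flange: d = 13 in → contributes +730.14 in⁴
Total I = 905.13 in⁴.

I_base ≈ 905 in⁴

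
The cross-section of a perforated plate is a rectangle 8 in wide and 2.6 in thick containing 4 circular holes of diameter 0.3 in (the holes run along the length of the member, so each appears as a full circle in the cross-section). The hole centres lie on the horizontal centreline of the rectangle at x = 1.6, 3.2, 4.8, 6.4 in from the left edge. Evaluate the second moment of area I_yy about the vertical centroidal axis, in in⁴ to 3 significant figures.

Treat the section as a set of non-overlapping primitives; coordinates are from the bounding-box lower-left.
Plate: 8 × 2.6, A = 20.8 in², x = 4 in, Ī = 110.93 in⁴.
Hole 1 (subtracted): ⌀0.3, A = 0.070686 in², x = 1.6 in, Ī = 0.00039761 in⁴.
Hole 2 (subtracted): ⌀0.3, A = 0.070686 in², x = 3.2 in, Ī = 0.00039761 in⁴.
Hole 3 (subtracted): ⌀0.3, A = 0.070686 in², x = 4.8 in, Ī = 0.00039761 in⁴.
Hole 4 (subtracted): ⌀0.3, A = 0.070686 in², x = 6.4 in, Ī = 0.00039761 in⁴.
By symmetry the centroid is at mid-width, x̄ = 4 in.
Transfer each piece to the vertical centroidal axis using Ī + A·d² with d = x − 4:
  plate: d = 0 in → contributes +110.93 in⁴
  hole 1: d = -2.4 in → contributes −0.40755 in⁴
  hole 2: d = -0.8 in → contributes −0.045637 in⁴
  hole 3: d = 0.8 in → contributes −0.045637 in⁴
  hole 4: d = 2.4 in → contributes −0.40755 in⁴
Total I = 110.03 in⁴.

I_yy ≈ 110 in⁴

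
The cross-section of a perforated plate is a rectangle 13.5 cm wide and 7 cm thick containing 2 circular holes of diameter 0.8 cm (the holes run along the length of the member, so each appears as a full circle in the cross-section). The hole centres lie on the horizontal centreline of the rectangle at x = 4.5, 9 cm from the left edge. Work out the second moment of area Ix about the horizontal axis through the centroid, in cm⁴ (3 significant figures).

Ix ≈ 386 cm⁴

Treat the section as a set of non-overlapping primitives; coordinates are from the bounding-box lower-left.
Plate: 13.5 × 7, A = 94.5 cm², y = 3.5 cm, Ī = 385.88 cm⁴.
Hole 1 (subtracted): ⌀0.8, A = 0.50265 cm², y = 3.5 cm, Ī = 0.020106 cm⁴.
Hole 2 (subtracted): ⌀0.8, A = 0.50265 cm², y = 3.5 cm, Ī = 0.020106 cm⁴.
By symmetry the centroid is at mid-height, ȳ = 3.5 cm.
All pieces are centred on the horizontal axis through the centroid, so I = ΣĪ (holes subtracted) = 385.83 cm⁴.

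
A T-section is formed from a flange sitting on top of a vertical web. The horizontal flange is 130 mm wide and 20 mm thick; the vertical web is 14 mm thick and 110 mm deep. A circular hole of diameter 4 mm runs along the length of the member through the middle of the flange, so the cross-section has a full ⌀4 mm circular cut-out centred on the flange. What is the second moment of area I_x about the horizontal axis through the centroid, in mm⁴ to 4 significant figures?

Split into non-overlapping primitives; take the origin at the lower-left of the bounding box.
Flange: 130 × 20, A = 2 600 mm², y = 120 mm, Ī = 86666.7 mm⁴.
Web: 14 × 110, A = 1 540 mm², y = 55 mm, Ī = 1 552 833 mm⁴.
Hole (subtracted): ⌀4, A = 12.5664 mm², y = 120 mm, Ī = 12.5664 mm⁴.
Centroid: ȳ = ΣA·y / ΣA = 95.7476 mm.
Transfer each piece to the horizontal axis through the centroid using Ī + A·d² with d = y − 95.7476:
  flange: d = 24.2524 mm → contributes +1 615 927 mm⁴
  web: d = -40.7476 mm → contributes +4 109 804 mm⁴
  hole: d = 24.2524 mm → contributes −7403.82 mm⁴
Total I = 5 718 326 mm⁴.

I_x ≈ 5.718 × 10⁶ mm⁴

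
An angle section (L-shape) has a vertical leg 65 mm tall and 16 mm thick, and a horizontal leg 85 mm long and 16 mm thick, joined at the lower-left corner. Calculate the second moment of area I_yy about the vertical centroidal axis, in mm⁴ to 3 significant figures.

Decompose the section into non-overlapping parts with the origin at the bottom-left of its bounding rectangle.
Vertical leg: 16 × 65, A = 1 040 mm², x = 8 mm, Ī = 22 187 mm⁴.
Horizontal leg (remainder): 69 × 16, A = 1 104 mm², x = 50.5 mm, Ī = 438 012 mm⁴.
Centroid: x̄ = ΣA·x / ΣA = 29.884 mm.
Transfer each piece to the vertical centroidal axis using Ī + A·d² with d = x − 29.884:
  vertical leg: d = -21.884 mm → contributes +520 267 mm⁴
  horizontal leg (remainder): d = 20.616 mm → contributes +907 219 mm⁴
Total I = 1 427 486 mm⁴.

I_yy ≈ 1.43 × 10⁶ mm⁴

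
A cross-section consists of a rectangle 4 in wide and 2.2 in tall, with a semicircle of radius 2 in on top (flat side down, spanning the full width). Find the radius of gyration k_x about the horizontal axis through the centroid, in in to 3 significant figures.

k_x ≈ 1.13 in

Break the section into simple shapes (no overlaps), measuring from the bottom-left corner of the bounding box.
Rectangular body: 4 × 2.2, A = 8.8 in², y = 1.1 in, Ī = 3.5493 in⁴.
Semicircular cap: semicircle r = 2, A = 6.2832 in², y = 3.0488 in, Ī = 1.7561 in⁴.
Centroid: ȳ = ΣA·y / ΣA = 1.9118 in.
Transfer each piece to the horizontal axis through the centroid using Ī + A·d² with d = y − 1.9118:
  rectangular body: d = -0.81182 in → contributes +9.349 in⁴
  semicircular cap: d = 1.137 in → contributes +9.8789 in⁴
Total I = 19.228 in⁴.
Radius of gyration: k = √(I/A) = √(19.228 / 15.083) = 1.1291 in.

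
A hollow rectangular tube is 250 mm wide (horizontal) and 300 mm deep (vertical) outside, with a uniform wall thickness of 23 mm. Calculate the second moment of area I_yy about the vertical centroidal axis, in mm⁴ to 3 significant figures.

Treat the section as a set of non-overlapping primitives; coordinates are from the bounding-box lower-left.
Outer rectangle: 250 × 300, A = 75 000 mm², x = 125 mm, Ī = 390 625 000 mm⁴.
Inner void (subtracted): 204 × 254, A = 51 816 mm², x = 125 mm, Ī = 179 697 888 mm⁴.
By symmetry the centroid is at mid-width, x̄ = 125 mm.
All pieces are centred on the vertical centroidal axis, so I = ΣĪ (holes subtracted) = 210 927 112 mm⁴.

I_yy ≈ 2.11 × 10⁸ mm⁴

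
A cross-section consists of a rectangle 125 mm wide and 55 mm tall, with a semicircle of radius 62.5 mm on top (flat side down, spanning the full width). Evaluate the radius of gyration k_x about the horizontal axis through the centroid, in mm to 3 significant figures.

Treat the section as a set of non-overlapping primitives; coordinates are from the bounding-box lower-left.
Rectangular body: 125 × 55, A = 6 875 mm², y = 27.5 mm, Ī = 1 733 073 mm⁴.
Semicircular cap: semicircle r = 62.5, A = 6135.9 mm², y = 81.526 mm, Ī = 1 674 758 mm⁴.
Centroid: ȳ = ΣA·y / ΣA = 52.978 mm.
Transfer each piece to the horizontal axis through the centroid using Ī + A·d² with d = y − 52.978:
  rectangular body: d = -25.478 mm → contributes +6 195 993 mm⁴
  semicircular cap: d = 28.547 mm → contributes +6 675 241 mm⁴
Total I = 12 871 233 mm⁴.
Radius of gyration: k = √(I/A) = √(12 871 233 / 13 011) = 31.453 mm.

k_x ≈ 31.5 mm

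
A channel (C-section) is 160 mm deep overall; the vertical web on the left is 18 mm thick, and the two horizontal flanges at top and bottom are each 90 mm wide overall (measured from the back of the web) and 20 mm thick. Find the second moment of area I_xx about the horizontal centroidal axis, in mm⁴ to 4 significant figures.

I_xx ≈ 2.035 × 10⁷ mm⁴

Split into non-overlapping primitives; take the origin at the lower-left of the bounding box.
Web: 18 × 160, A = 2 880 mm², y = 80 mm, Ī = 6 144 000 mm⁴.
Top flange (beyond web): 72 × 20, A = 1 440 mm², y = 150 mm, Ī = 48 000 mm⁴.
Bottom flange (beyond web): 72 × 20, A = 1 440 mm², y = 10 mm, Ī = 48 000 mm⁴.
By symmetry the centroid is at mid-height, ȳ = 80 mm.
Transfer each piece to the horizontal centroidal axis using Ī + A·d² with d = y − 80:
  web: d = 0 mm → contributes +6 144 000 mm⁴
  top flange (beyond web): d = 70 mm → contributes +7 104 000 mm⁴
  bottom flange (beyond web): d = -70 mm → contributes +7 104 000 mm⁴
Total I = 20 352 000 mm⁴.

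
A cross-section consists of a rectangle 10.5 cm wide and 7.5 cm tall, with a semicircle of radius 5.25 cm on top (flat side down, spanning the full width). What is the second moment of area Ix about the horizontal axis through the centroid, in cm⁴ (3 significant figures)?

Break the section into simple shapes (no overlaps), measuring from the bottom-left corner of the bounding box.
Rectangular body: 10.5 × 7.5, A = 78.75 cm², y = 3.75 cm, Ī = 369.14 cm⁴.
Semicircular cap: semicircle r = 5.25, A = 43.295 cm², y = 9.7282 cm, Ī = 83.381 cm⁴.
Centroid: ȳ = ΣA·y / ΣA = 5.8707 cm.
Transfer each piece to the horizontal axis through the centroid using Ī + A·d² with d = y − 5.8707:
  rectangular body: d = -2.1207 cm → contributes +723.32 cm⁴
  semicircular cap: d = 3.8574 cm → contributes +727.6 cm⁴
Total I = 1450.9 cm⁴.

Ix ≈ 1450 cm⁴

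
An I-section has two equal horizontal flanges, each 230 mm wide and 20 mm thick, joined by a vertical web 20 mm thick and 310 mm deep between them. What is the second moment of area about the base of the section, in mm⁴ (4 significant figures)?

Break the section into simple shapes (no overlaps), measuring from the bottom-left corner of the bounding box.
Bottom flange: 230 × 20, A = 4 600 mm², y = 10 mm, Ī = 153 333 mm⁴.
Web: 20 × 310, A = 6 200 mm², y = 175 mm, Ī = 49 651 667 mm⁴.
Top flange: 230 × 20, A = 4 600 mm², y = 340 mm, Ī = 153 333 mm⁴.
Transfer each piece to the base of the section using Ī + A·d² with d = y − 0:
  bottom flange: d = 10 mm → contributes +613 333 mm⁴
  web: d = 175 mm → contributes +239 526 667 mm⁴
  top flange: d = 340 mm → contributes +531 913 333 mm⁴
Total I = 772 053 333 mm⁴.

I_base ≈ 7.721 × 10⁸ mm⁴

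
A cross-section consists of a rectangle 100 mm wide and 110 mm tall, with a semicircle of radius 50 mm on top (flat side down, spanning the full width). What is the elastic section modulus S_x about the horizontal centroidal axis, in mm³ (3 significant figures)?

Treat the section as a set of non-overlapping primitives; coordinates are from the bounding-box lower-left.
Rectangular body: 100 × 110, A = 11 000 mm², y = 55 mm, Ī = 11 091 667 mm⁴.
Semicircular cap: semicircle r = 50, A = 3 927 mm², y = 131.22 mm, Ī = 685 981 mm⁴.
Centroid: ȳ = ΣA·y / ΣA = 75.052 mm.
Transfer each piece to the horizontal centroidal axis using Ī + A·d² with d = y − 75.052:
  rectangular body: d = -20.052 mm → contributes +15 514 630 mm⁴
  semicircular cap: d = 56.169 mm → contributes +13 075 263 mm⁴
Total I = 28 589 892 mm⁴.
Extreme fibre distance c = 84.948 mm; S = I/c = 336 558 mm³.

S_x ≈ 3.37 × 10⁵ mm³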